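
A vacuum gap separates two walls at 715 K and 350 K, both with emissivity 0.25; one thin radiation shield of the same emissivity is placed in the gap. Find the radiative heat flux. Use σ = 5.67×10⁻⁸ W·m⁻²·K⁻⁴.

q ≈ 998 W/m²

Each of the 2 gaps contributes resistance (2/ε − 1) = 2/0.25 − 1 = 7.000; total = 14.00.
q = σ(T₁⁴ − T₂⁴) / 14.00 = 5.67×10⁻⁸ × 2.46×10^11 / 14.00 = 998 W/m².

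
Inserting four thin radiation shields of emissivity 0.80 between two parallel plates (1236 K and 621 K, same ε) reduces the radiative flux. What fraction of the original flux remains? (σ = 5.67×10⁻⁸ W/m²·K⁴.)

With N identical shields there are N+1 = 5 gaps in series, each with the same radiative resistance, so the flux falls to 1/(N+1) of its unshielded value.

ratio ≈ 0.200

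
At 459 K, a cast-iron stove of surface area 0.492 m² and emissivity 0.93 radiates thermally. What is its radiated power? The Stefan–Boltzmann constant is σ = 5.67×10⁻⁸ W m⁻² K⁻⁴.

P ≈ 1150 W

P = εσAT⁴ = 0.93 × 5.67×10⁻⁸ × 0.492 × (459)⁴ = 0.93 × 5.67×10⁻⁸ × 0.492 × 4.44×10^10.
P = 1150 W.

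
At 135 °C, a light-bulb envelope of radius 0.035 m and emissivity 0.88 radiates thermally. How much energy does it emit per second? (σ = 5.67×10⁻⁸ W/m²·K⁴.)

P ≈ 21.3 W

A = 4πr² = 4π × (0.035)² = 0.0154 m².
135 °C = 408 K.
P = εσAT⁴ = 0.88 × 5.67×10⁻⁸ × 0.0154 × (408)⁴ = 0.88 × 5.67×10⁻⁸ × 0.0154 × 2.77×10^10.
P = 21.3 W.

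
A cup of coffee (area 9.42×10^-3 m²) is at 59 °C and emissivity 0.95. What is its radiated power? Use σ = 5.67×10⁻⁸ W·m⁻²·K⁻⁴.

P ≈ 6.16 W

59 °C = 332 K.
P = εσAT⁴ = 0.95 × 5.67×10⁻⁸ × 9.42×10^-3 × (332)⁴ = 0.95 × 5.67×10⁻⁸ × 9.42×10^-3 × 1.21×10^10.
P = 6.16 W.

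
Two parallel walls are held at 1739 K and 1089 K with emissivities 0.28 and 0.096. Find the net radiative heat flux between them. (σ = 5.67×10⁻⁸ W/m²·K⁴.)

q ≈ 33800 W/m²

For two large parallel gray plates, q = σ(T₁⁴ − T₂⁴) / (1/ε₁ + 1/ε₂ − 1).
1/ε₁ + 1/ε₂ − 1 = 1/0.28 + 1/0.096 − 1 = 12.99.
T₁⁴ − T₂⁴ = 9.15×10^12 − 1.41×10^12 = 7.74×10^12 K⁴.
q = 5.67×10⁻⁸ × 7.74×10^12 / 12.99 = 33800 W/m².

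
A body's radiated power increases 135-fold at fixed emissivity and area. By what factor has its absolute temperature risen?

factor ≈ 3.41

P ∝ T⁴ ⇒ T ∝ P^(1/4), so T scales by (135)^(1/4) = 3.41.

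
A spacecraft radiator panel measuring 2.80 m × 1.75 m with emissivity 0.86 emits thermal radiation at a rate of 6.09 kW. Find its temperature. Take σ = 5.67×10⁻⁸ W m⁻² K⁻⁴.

T ≈ 400 K

A = 2.80 × 1.75 = 4.90 m².
From P = εσAT⁴, T = (P / εσA)^(1/4) = (6090 / (0.86 × 5.67×10⁻⁸ × 4.90))^(1/4).
T = (2.55×10^10)^(1/4) = 400 K.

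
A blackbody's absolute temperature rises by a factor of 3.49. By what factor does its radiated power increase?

factor ≈ 148

P ∝ T⁴, so the power scales as (3.49)⁴ = 148.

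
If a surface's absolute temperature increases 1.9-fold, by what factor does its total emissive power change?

P ∝ T⁴, so the power scales as (1.9)⁴ = 13.0.

factor ≈ 13.0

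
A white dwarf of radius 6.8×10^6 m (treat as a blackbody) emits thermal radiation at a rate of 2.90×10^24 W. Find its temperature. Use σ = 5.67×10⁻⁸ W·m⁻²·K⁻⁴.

T ≈ 17200 K

A = 4πr² = 4π × (6.8×10^6)² = 5.81×10^14 m².
From P = σAT⁴, T = (P / σA)^(1/4) = (2.90×10^24 / (5.67×10⁻⁸ × 5.81×10^14))^(1/4).
T = (8.80×10^16)^(1/4) = 17200 K.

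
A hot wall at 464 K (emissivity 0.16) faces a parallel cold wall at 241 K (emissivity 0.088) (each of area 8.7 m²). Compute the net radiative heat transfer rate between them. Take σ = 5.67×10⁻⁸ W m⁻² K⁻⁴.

Q ≈ 1280 W

For two large parallel gray plates, q = σ(T₁⁴ − T₂⁴) / (1/ε₁ + 1/ε₂ − 1).
1/ε₁ + 1/ε₂ − 1 = 1/0.16 + 1/0.088 − 1 = 16.61.
T₁⁴ − T₂⁴ = 4.64×10^10 − 3.37×10^9 = 4.30×10^10 K⁴.
q = 5.67×10⁻⁸ × 4.30×10^10 / 16.61 = 147 W/m².
Q = q·A = 147 × 8.7 = 1280 W.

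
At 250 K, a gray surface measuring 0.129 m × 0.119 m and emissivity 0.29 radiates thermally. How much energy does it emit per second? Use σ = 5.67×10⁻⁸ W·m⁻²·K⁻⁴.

P ≈ 0.986 W

A = 0.129 × 0.119 = 0.0154 m².
Stefan–Boltzmann: P = εσAT⁴ = 0.29 × 5.67×10⁻⁸ × 0.0154 × (250)⁴ = 0.29 × 5.67×10⁻⁸ × 0.0154 × 3.91×10^9.
P = 0.986 W.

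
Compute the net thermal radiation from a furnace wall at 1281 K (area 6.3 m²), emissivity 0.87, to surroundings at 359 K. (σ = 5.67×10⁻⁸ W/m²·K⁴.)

Q ≈ 8.32×10^5 W

Q = εσA(T⁴ − T_s⁴). T⁴ − T_s⁴ = (1281)⁴ − (359)⁴ = 2.69×10^12 − 1.66×10^10 = 2.68×10^12 K⁴.
Q = 0.87 × 5.67×10⁻⁸ × 6.30 × 2.68×10^12 = 8.32×10^5 W.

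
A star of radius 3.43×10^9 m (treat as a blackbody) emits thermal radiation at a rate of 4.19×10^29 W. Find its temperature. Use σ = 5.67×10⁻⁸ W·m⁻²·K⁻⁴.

A = 4πr² = 4π × (3.43×10^9)² = 1.48×10^20 m².
From P = σAT⁴, T = (P / σA)^(1/4) = (4.19×10^29 / (5.67×10⁻⁸ × 1.48×10^20))^(1/4).
T = (5.00×10^16)^(1/4) = 15000 K.

T ≈ 15000 K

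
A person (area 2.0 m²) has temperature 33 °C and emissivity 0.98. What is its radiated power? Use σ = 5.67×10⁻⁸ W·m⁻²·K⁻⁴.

33 °C = 306 K.
Stefan–Boltzmann: P = εσAT⁴ = 0.98 × 5.67×10⁻⁸ × 2.00 × (306)⁴ = 0.98 × 5.67×10⁻⁸ × 2.00 × 8.77×10^9.
P = 974 W.

P ≈ 974 W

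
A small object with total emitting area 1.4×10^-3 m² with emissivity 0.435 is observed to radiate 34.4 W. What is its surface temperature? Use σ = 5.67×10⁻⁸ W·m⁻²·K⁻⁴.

T ≈ 999 K

From P = εσAT⁴, T = (P / εσA)^(1/4) = (34.4 / (0.435 × 5.67×10⁻⁸ × 1.40×10^-3))^(1/4).
T = (9.96×10^11)^(1/4) = 999 K.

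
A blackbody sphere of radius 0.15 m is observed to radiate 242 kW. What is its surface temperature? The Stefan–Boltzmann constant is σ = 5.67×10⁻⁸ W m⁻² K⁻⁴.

A = 4πr² = 4π × (0.15)² = 0.283 m².
From P = σAT⁴, T = (P / σA)^(1/4) = (2.42×10^5 / (5.67×10⁻⁸ × 0.283))^(1/4).
T = (1.51×10^13)^(1/4) = 1970 K.

T ≈ 1970 K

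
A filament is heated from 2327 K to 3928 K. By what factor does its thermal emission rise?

ratio ≈ 8.12

P ∝ T⁴, so the ratio is (3928/2327)⁴ = (1.688)⁴ = 8.12.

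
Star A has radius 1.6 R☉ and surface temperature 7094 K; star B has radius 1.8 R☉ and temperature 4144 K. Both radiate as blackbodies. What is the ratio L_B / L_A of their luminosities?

L_B/L_A ≈ 0.147

L = 4πR²σT⁴ ∝ R²T⁴, so L_B/L_A = (1.8/1.6)² × (4144/7094)⁴ = 1.27 × 0.116 = 0.147.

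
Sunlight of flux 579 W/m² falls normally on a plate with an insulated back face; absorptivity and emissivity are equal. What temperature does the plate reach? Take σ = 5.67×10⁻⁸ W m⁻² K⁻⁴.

Absorbed flux αS = emitted flux εσT⁴ (one radiating face); with α = ε, T = (S/σ)^(1/4).
T = (579 / 5.67×10⁻⁸)^(1/4) = (1.02×10^10)^(1/4).
T = 318 K.

T ≈ 318 K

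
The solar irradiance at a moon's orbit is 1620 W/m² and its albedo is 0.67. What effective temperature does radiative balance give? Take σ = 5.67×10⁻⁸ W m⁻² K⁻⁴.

Power absorbed = (1−a)S·πR²; power emitted = 4πR²σT⁴. Equating and cancelling πR²:
T = ((1−a)S / 4σ)^(1/4) = (535 / (4 × 5.67×10⁻⁸))^(1/4) = (2.36×10^9)^(1/4).
T = 220 K.

T ≈ 220 K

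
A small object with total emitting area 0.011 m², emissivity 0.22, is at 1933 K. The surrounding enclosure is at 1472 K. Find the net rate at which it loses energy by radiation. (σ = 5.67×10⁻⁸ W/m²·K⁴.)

Q ≈ 1270 W

Q = εσA(T⁴ − T_s⁴). T⁴ − T_s⁴ = (1933)⁴ − (1472)⁴ = 1.40×10^13 − 4.69×10^12 = 9.27×10^12 K⁴.
Q = 0.22 × 5.67×10⁻⁸ × 0.0110 × 9.27×10^12 = 1270 W.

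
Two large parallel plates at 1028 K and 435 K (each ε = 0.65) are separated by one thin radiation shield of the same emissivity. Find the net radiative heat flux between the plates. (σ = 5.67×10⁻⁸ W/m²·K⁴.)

Each of the 2 gaps contributes resistance (2/ε − 1) = 2/0.65 − 1 = 2.077; total = 4.154.
q = σ(T₁⁴ − T₂⁴) / 4.154 = 5.67×10⁻⁸ × 1.08×10^12 / 4.154 = 14800 W/m².

q ≈ 14800 W/m²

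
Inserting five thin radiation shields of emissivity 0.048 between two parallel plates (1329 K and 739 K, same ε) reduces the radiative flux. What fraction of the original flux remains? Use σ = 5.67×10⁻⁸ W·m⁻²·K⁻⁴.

ratio ≈ 0.167

With N identical shields there are N+1 = 6 gaps in series, each with the same radiative resistance, so the flux falls to 1/(N+1) of its unshielded value.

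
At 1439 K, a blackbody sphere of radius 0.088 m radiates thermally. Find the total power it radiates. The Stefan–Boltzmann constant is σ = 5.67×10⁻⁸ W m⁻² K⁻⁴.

A = 4πr² = 4π × (0.088)² = 0.0973 m².
P = σAT⁴ = 5.67×10⁻⁸ × 0.0973 × (1439)⁴ = 5.67×10⁻⁸ × 0.0973 × 4.29×10^12.
P = 23700 W.

P ≈ 23700 W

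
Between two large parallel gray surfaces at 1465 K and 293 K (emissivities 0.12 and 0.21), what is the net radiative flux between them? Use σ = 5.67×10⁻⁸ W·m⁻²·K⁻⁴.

q ≈ 21600 W/m²

For two large parallel gray plates, q = σ(T₁⁴ − T₂⁴) / (1/ε₁ + 1/ε₂ − 1).
1/ε₁ + 1/ε₂ − 1 = 1/0.12 + 1/0.21 − 1 = 12.10.
T₁⁴ − T₂⁴ = 4.61×10^12 − 7.37×10^9 = 4.60×10^12 K⁴.
q = 5.67×10⁻⁸ × 4.60×10^12 / 12.10 = 21600 W/m².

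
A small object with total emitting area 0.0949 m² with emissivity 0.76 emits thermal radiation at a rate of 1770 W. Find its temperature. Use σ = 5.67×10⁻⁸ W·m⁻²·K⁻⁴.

T ≈ 811 K

From P = εσAT⁴, T = (P / εσA)^(1/4) = (1770 / (0.76 × 5.67×10⁻⁸ × 0.0949))^(1/4).
T = (4.33×10^11)^(1/4) = 811 K.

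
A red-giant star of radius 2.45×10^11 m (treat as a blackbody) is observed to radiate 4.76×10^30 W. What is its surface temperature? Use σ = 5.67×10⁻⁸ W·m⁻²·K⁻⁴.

A = 4πr² = 4π × (2.45×10^11)² = 7.54×10^23 m².
From P = σAT⁴, T = (P / σA)^(1/4) = (4.76×10^30 / (5.67×10⁻⁸ × 7.54×10^23))^(1/4).
T = (1.11×10^14)^(1/4) = 3250 K.

T ≈ 3250 K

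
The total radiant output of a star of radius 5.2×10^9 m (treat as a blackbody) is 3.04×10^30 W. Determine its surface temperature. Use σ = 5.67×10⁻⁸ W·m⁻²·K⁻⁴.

A = 4πr² = 4π × (5.2×10^9)² = 3.40×10^20 m².
From P = σAT⁴, T = (P / σA)^(1/4) = (3.04×10^30 / (5.67×10⁻⁸ × 3.40×10^20))^(1/4).
T = (1.58×10^17)^(1/4) = 19900 K.

T ≈ 19900 K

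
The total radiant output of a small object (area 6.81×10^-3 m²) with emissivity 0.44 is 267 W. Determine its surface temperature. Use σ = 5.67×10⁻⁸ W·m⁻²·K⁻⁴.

From P = εσAT⁴, T = (P / εσA)^(1/4) = (267 / (0.44 × 5.67×10⁻⁸ × 6.81×10^-3))^(1/4).
T = (1.57×10^12)^(1/4) = 1120 K.

T ≈ 1120 K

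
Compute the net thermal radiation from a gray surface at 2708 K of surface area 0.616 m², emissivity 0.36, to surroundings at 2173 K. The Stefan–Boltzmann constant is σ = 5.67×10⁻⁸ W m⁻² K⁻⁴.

Q = εσA(T⁴ − T_s⁴). T⁴ − T_s⁴ = (2708)⁴ − (2173)⁴ = 5.38×10^13 − 2.23×10^13 = 3.15×10^13 K⁴.
Q = 0.36 × 5.67×10⁻⁸ × 0.616 × 3.15×10^13 = 3.96×10^5 W.

Q ≈ 3.96×10^5 W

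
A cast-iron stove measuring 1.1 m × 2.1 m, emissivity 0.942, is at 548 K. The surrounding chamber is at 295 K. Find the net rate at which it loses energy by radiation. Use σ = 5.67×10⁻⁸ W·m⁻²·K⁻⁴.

A = 1.1 × 2.1 = 2.31 m².
Q = εσA(T⁴ − T_s⁴). T⁴ − T_s⁴ = (548)⁴ − (295)⁴ = 9.02×10^10 − 7.57×10^9 = 8.26×10^10 K⁴.
Q = 0.942 × 5.67×10⁻⁸ × 2.31 × 8.26×10^10 = 10200 W.

Q ≈ 10200 W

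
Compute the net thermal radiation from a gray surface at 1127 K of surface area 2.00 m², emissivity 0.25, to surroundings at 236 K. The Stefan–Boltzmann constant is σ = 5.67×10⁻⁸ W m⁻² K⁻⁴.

Q = εσA(T⁴ − T_s⁴). T⁴ − T_s⁴ = (1127)⁴ − (236)⁴ = 1.61×10^12 − 3.10×10^9 = 1.61×10^12 K⁴.
Q = 0.25 × 5.67×10⁻⁸ × 2.00 × 1.61×10^12 = 45600 W.

Q ≈ 45600 W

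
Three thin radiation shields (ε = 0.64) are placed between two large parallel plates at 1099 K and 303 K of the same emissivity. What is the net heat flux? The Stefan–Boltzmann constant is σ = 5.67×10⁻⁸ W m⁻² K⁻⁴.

Each of the 4 gaps contributes resistance (2/ε − 1) = 2/0.64 − 1 = 2.125; total = 8.500.
q = σ(T₁⁴ − T₂⁴) / 8.500 = 5.67×10⁻⁸ × 1.45×10^12 / 8.500 = 9670 W/m².

q ≈ 9670 W/m²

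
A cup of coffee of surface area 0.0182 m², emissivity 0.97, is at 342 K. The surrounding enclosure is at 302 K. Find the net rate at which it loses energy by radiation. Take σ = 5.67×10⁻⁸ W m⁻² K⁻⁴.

Q = εσA(T⁴ − T_s⁴). T⁴ − T_s⁴ = (342)⁴ − (302)⁴ = 1.37×10^10 − 8.32×10^9 = 5.36×10^9 K⁴.
Q = 0.97 × 5.67×10⁻⁸ × 0.0182 × 5.36×10^9 = 5.37 W.

Q ≈ 5.37 W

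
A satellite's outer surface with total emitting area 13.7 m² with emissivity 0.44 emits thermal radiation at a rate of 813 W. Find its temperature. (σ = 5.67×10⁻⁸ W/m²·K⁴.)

T ≈ 221 K

From P = εσAT⁴, T = (P / εσA)^(1/4) = (813 / (0.44 × 5.67×10⁻⁸ × 13.7))^(1/4).
T = (2.38×10^9)^(1/4) = 221 K.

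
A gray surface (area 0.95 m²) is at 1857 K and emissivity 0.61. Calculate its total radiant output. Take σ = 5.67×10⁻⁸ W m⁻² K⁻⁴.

P = εσAT⁴ = 0.61 × 5.67×10⁻⁸ × 0.950 × (1857)⁴ = 0.61 × 5.67×10⁻⁸ × 0.950 × 1.19×10^13.
P = 3.91×10^5 W.

P ≈ 3.91×10^5 W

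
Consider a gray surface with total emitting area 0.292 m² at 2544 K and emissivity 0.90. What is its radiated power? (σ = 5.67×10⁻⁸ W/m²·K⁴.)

Stefan–Boltzmann: P = εσAT⁴ = 0.90 × 5.67×10⁻⁸ × 0.292 × (2544)⁴ = 0.90 × 5.67×10⁻⁸ × 0.292 × 4.19×10^13.
P = 6.24×10^5 W.

P ≈ 6.24×10^5 W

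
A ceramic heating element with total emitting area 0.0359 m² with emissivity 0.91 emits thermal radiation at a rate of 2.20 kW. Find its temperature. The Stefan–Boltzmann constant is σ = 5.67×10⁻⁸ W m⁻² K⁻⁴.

From P = εσAT⁴, T = (P / εσA)^(1/4) = (2200 / (0.91 × 5.67×10⁻⁸ × 0.0359))^(1/4).
T = (1.19×10^12)^(1/4) = 1040 K.

T ≈ 1040 K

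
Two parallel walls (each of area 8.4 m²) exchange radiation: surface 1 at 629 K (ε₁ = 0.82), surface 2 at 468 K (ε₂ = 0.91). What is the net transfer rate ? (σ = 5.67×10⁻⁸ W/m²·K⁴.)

For two large parallel gray plates, q = σ(T₁⁴ − T₂⁴) / (1/ε₁ + 1/ε₂ − 1).
1/ε₁ + 1/ε₂ − 1 = 1/0.82 + 1/0.91 − 1 = 1.318.
T₁⁴ − T₂⁴ = 1.57×10^11 − 4.80×10^10 = 1.09×10^11 K⁴.
q = 5.67×10⁻⁸ × 1.09×10^11 / 1.318 = 4670 W/m².
Q = q·A = 4670 × 8.4 = 39200 W.

Q ≈ 39200 W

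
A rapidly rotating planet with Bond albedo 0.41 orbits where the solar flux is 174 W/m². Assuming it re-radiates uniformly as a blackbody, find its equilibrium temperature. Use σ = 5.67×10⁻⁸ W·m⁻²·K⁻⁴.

Power absorbed = (1−a)S·πR²; power emitted = 4πR²σT⁴. Equating and cancelling πR²:
T = ((1−a)S / 4σ)^(1/4) = (103 / (4 × 5.67×10⁻⁸))^(1/4) = (4.53×10^8)^(1/4).
T = 146 K.

T ≈ 146 K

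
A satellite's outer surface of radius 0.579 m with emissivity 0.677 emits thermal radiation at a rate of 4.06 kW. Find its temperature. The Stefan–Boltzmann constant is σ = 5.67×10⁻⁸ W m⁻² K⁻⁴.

A = 4πr² = 4π × (0.579)² = 4.21 m².
From P = εσAT⁴, T = (P / εσA)^(1/4) = (4060 / (0.677 × 5.67×10⁻⁸ × 4.21))^(1/4).
T = (2.51×10^10)^(1/4) = 398 K.

T ≈ 398 K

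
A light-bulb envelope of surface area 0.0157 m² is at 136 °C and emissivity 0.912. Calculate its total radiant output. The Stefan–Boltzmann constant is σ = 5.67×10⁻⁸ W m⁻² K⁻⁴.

136 °C = 409 K.
P = εσAT⁴ = 0.912 × 5.67×10⁻⁸ × 0.0157 × (409)⁴ = 0.912 × 5.67×10⁻⁸ × 0.0157 × 2.80×10^10.
P = 22.7 W.

P ≈ 22.7 W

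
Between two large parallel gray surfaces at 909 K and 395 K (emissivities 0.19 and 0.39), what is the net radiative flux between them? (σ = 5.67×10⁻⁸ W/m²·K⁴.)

For two large parallel gray plates, q = σ(T₁⁴ − T₂⁴) / (1/ε₁ + 1/ε₂ − 1).
1/ε₁ + 1/ε₂ − 1 = 1/0.19 + 1/0.39 − 1 = 6.827.
T₁⁴ − T₂⁴ = 6.83×10^11 − 2.43×10^10 = 6.58×10^11 K⁴.
q = 5.67×10⁻⁸ × 6.58×10^11 / 6.827 = 5470 W/m².

q ≈ 5470 W/m²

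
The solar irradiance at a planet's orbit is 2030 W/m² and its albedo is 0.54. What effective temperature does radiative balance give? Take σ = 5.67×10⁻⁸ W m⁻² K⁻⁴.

Power absorbed = (1−a)S·πR²; power emitted = 4πR²σT⁴. Equating and cancelling πR²:
T = ((1−a)S / 4σ)^(1/4) = (934 / (4 × 5.67×10⁻⁸))^(1/4) = (4.12×10^9)^(1/4).
T = 253 K.

T ≈ 253 K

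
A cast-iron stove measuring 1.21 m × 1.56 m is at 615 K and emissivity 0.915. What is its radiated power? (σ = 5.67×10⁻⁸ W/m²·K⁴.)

A = 1.21 × 1.56 = 1.89 m².
Stefan–Boltzmann: P = εσAT⁴ = 0.915 × 5.67×10⁻⁸ × 1.89 × (615)⁴ = 0.915 × 5.67×10⁻⁸ × 1.89 × 1.43×10^11.
P = 14000 W.

P ≈ 14000 W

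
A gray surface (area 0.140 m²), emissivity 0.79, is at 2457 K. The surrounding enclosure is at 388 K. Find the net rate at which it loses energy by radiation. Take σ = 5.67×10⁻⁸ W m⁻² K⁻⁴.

Q ≈ 2.28×10^5 W

Q = εσA(T⁴ − T_s⁴). T⁴ − T_s⁴ = (2457)⁴ − (388)⁴ = 3.64×10^13 − 2.27×10^10 = 3.64×10^13 K⁴.
Q = 0.79 × 5.67×10⁻⁸ × 0.140 × 3.64×10^13 = 2.28×10^5 W.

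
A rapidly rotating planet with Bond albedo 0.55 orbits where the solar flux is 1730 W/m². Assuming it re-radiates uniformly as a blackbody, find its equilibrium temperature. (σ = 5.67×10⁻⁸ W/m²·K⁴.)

Power absorbed = (1−a)S·πR²; power emitted = 4πR²σT⁴. Equating and cancelling πR²:
T = ((1−a)S / 4σ)^(1/4) = (778 / (4 × 5.67×10⁻⁸))^(1/4) = (3.43×10^9)^(1/4).
T = 242 K.

T ≈ 242 K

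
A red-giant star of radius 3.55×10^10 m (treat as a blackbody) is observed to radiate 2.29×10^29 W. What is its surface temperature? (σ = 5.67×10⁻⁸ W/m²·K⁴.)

T ≈ 4000 K

A = 4πr² = 4π × (3.55×10^10)² = 1.58×10^22 m².
From P = σAT⁴, T = (P / σA)^(1/4) = (2.29×10^29 / (5.67×10⁻⁸ × 1.58×10^22))^(1/4).
T = (2.55×10^14)^(1/4) = 4000 K.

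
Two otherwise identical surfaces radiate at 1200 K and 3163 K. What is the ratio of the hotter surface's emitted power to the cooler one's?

P ∝ T⁴, so the ratio is (3163/1200)⁴ = (2.636)⁴ = 48.3.

ratio ≈ 48.3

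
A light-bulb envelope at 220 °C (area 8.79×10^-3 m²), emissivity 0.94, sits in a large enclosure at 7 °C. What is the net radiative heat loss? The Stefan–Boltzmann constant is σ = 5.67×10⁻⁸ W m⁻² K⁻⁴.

Q ≈ 24.8 W

Convert: 220 °C = 493 K; 7 °C = 280 K.
Q = εσA(T⁴ − T_s⁴). T⁴ − T_s⁴ = (493)⁴ − (280)⁴ = 5.91×10^10 − 6.15×10^9 = 5.29×10^10 K⁴.
Q = 0.94 × 5.67×10⁻⁸ × 8.79×10^-3 × 5.29×10^10 = 24.8 W.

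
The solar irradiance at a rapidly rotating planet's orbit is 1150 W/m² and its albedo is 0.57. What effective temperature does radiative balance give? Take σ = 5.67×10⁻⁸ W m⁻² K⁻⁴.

T ≈ 216 K

Power absorbed = (1−a)S·πR²; power emitted = 4πR²σT⁴. Equating and cancelling πR²:
T = ((1−a)S / 4σ)^(1/4) = (495 / (4 × 5.67×10⁻⁸))^(1/4) = (2.18×10^9)^(1/4).
T = 216 K.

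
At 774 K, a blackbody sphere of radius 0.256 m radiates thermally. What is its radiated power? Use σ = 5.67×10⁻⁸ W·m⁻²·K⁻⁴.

P ≈ 16800 W

A = 4πr² = 4π × (0.256)² = 0.824 m².
P = σAT⁴ = 5.67×10⁻⁸ × 0.824 × (774)⁴ = 5.67×10⁻⁸ × 0.824 × 3.59×10^11.
P = 16800 W.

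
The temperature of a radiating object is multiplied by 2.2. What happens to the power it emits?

P ∝ T⁴, so the power scales as (2.2)⁴ = 23.4.

factor ≈ 23.4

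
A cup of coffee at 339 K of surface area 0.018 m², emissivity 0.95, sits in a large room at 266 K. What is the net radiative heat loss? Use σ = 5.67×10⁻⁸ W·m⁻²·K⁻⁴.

Q = εσA(T⁴ − T_s⁴). T⁴ − T_s⁴ = (339)⁴ − (266)⁴ = 1.32×10^10 − 5.01×10^9 = 8.20×10^9 K⁴.
Q = 0.95 × 5.67×10⁻⁸ × 0.0180 × 8.20×10^9 = 7.95 W.

Q ≈ 7.95 W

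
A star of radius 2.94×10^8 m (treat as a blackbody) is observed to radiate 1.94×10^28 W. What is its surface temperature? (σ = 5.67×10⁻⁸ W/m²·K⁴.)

A = 4πr² = 4π × (2.94×10^8)² = 1.09×10^18 m².
From P = σAT⁴, T = (P / σA)^(1/4) = (1.94×10^28 / (5.67×10⁻⁸ × 1.09×10^18))^(1/4).
T = (3.15×10^17)^(1/4) = 23700 K.

T ≈ 23700 K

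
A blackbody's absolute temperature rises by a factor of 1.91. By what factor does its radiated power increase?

factor ≈ 13.3

P ∝ T⁴, so the power scales as (1.91)⁴ = 13.3.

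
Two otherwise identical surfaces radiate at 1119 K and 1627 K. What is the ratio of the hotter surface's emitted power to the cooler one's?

ratio ≈ 4.47

P ∝ T⁴, so the ratio is (1627/1119)⁴ = (1.454)⁴ = 4.47.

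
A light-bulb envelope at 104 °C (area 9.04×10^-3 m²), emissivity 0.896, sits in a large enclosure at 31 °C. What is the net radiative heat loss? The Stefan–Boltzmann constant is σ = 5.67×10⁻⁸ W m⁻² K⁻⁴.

Convert: 104 °C = 377 K; 31 °C = 304 K.
Q = εσA(T⁴ − T_s⁴). T⁴ − T_s⁴ = (377)⁴ − (304)⁴ = 2.02×10^10 − 8.54×10^9 = 1.17×10^10 K⁴.
Q = 0.896 × 5.67×10⁻⁸ × 9.04×10^-3 × 1.17×10^10 = 5.35 W.

Q ≈ 5.35 W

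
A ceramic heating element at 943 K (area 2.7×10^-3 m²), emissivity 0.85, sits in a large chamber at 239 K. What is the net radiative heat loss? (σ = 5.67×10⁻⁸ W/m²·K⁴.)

Q ≈ 102 W

Q = εσA(T⁴ − T_s⁴). T⁴ − T_s⁴ = (943)⁴ − (239)⁴ = 7.91×10^11 − 3.26×10^9 = 7.88×10^11 K⁴.
Q = 0.85 × 5.67×10⁻⁸ × 2.70×10^-3 × 7.88×10^11 = 102 W.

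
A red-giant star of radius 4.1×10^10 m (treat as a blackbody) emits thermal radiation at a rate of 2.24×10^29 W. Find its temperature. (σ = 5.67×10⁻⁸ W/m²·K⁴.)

A = 4πr² = 4π × (4.1×10^10)² = 2.11×10^22 m².
From P = σAT⁴, T = (P / σA)^(1/4) = (2.24×10^29 / (5.67×10⁻⁸ × 2.11×10^22))^(1/4).
T = (1.87×10^14)^(1/4) = 3700 K.

T ≈ 3700 K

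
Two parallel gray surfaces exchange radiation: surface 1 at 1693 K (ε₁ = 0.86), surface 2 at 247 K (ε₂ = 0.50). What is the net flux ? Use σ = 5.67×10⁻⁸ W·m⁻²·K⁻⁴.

For two large parallel gray plates, q = σ(T₁⁴ − T₂⁴) / (1/ε₁ + 1/ε₂ − 1).
1/ε₁ + 1/ε₂ − 1 = 1/0.86 + 1/0.50 − 1 = 2.163.
T₁⁴ − T₂⁴ = 8.22×10^12 − 3.72×10^9 = 8.21×10^12 K⁴.
q = 5.67×10⁻⁸ × 8.21×10^12 / 2.163 = 2.15×10^5 W/m².

q ≈ 2.15×10^5 W/m²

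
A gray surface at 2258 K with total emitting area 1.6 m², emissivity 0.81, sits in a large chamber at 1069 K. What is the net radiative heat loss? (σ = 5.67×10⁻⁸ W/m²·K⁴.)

Q ≈ 1.81×10^6 W

Q = εσA(T⁴ − T_s⁴). T⁴ − T_s⁴ = (2258)⁴ − (1069)⁴ = 2.60×10^13 − 1.31×10^12 = 2.47×10^13 K⁴.
Q = 0.81 × 5.67×10⁻⁸ × 1.60 × 2.47×10^13 = 1.81×10^6 W.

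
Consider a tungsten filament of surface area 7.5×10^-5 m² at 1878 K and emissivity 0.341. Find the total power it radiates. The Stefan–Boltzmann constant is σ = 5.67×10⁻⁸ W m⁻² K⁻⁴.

P ≈ 18.0 W

Stefan–Boltzmann: P = εσAT⁴ = 0.341 × 5.67×10⁻⁸ × 7.50×10^-5 × (1878)⁴ = 0.341 × 5.67×10⁻⁸ × 7.50×10^-5 × 1.24×10^13.
P = 18.0 W.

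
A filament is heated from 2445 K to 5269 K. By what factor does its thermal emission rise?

ratio ≈ 21.6

P ∝ T⁴, so the ratio is (5269/2445)⁴ = (2.155)⁴ = 21.6.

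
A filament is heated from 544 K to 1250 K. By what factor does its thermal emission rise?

ratio ≈ 27.9

P ∝ T⁴, so the ratio is (1250/544)⁴ = (2.298)⁴ = 27.9.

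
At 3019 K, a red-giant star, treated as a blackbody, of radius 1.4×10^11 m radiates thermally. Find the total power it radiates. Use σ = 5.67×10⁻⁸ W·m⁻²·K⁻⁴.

P ≈ 1.16×10^30 W

A = 4πr² = 4π × (1.4×10^11)² = 2.46×10^23 m².
P = σAT⁴ = 5.67×10⁻⁸ × 2.46×10^23 × (3019)⁴ = 5.67×10⁻⁸ × 2.46×10^23 × 8.31×10^13.
P = 1.16×10^30 W.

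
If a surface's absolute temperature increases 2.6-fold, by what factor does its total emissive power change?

factor ≈ 45.7

P ∝ T⁴, so the power scales as (2.6)⁴ = 45.7.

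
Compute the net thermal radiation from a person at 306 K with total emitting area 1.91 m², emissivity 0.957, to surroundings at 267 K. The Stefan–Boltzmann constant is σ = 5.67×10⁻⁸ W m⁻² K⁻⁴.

Q = εσA(T⁴ − T_s⁴). T⁴ − T_s⁴ = (306)⁴ − (267)⁴ = 8.77×10^9 − 5.08×10^9 = 3.69×10^9 K⁴.
Q = 0.957 × 5.67×10⁻⁸ × 1.91 × 3.69×10^9 = 382 W.

Q ≈ 382 W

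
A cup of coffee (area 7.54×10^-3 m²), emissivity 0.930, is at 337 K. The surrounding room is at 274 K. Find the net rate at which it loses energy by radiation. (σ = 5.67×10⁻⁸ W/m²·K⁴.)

Q = εσA(T⁴ − T_s⁴). T⁴ − T_s⁴ = (337)⁴ − (274)⁴ = 1.29×10^10 − 5.64×10^9 = 7.26×10^9 K⁴.
Q = 0.930 × 5.67×10⁻⁸ × 7.54×10^-3 × 7.26×10^9 = 2.89 W.

Q ≈ 2.89 W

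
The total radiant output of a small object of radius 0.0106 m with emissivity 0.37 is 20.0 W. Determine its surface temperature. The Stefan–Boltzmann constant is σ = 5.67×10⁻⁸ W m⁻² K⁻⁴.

A = 4πr² = 4π × (0.0106)² = 1.41×10^-3 m².
From P = εσAT⁴, T = (P / εσA)^(1/4) = (20.0 / (0.37 × 5.67×10⁻⁸ × 1.41×10^-3))^(1/4).
T = (6.75×10^11)^(1/4) = 906 K.

T ≈ 906 K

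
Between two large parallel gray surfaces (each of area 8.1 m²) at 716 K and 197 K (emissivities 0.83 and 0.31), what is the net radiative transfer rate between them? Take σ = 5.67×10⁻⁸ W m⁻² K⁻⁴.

Q ≈ 35000 W

For two large parallel gray plates, q = σ(T₁⁴ − T₂⁴) / (1/ε₁ + 1/ε₂ − 1).
1/ε₁ + 1/ε₂ − 1 = 1/0.83 + 1/0.31 − 1 = 3.431.
T₁⁴ − T₂⁴ = 2.63×10^11 − 1.51×10^9 = 2.61×10^11 K⁴.
q = 5.67×10⁻⁸ × 2.61×10^11 / 3.431 = 4320 W/m².
Q = q·A = 4320 × 8.1 = 35000 W.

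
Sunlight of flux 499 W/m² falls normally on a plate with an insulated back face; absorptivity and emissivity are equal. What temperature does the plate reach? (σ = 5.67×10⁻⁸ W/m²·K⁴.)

Absorbed flux αS = emitted flux εσT⁴ (one radiating face); with α = ε, T = (S/σ)^(1/4).
T = (499 / 5.67×10⁻⁸)^(1/4) = (8.80×10^9)^(1/4).
T = 306 K.

T ≈ 306 K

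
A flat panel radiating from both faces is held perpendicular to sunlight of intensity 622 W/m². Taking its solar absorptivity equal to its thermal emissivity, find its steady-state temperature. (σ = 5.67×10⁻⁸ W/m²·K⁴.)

T ≈ 272 K

Absorbed flux αS = emitted flux 2εσT⁴ per unit area; with α = ε this gives T = (S/2σ)^(1/4).
T = (622 / (2 × 5.67×10⁻⁸))^(1/4) = (5.49×10^9)^(1/4).
T = 272 K.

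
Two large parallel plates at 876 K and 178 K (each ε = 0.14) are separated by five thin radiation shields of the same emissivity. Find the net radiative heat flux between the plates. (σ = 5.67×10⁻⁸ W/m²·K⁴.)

q ≈ 418 W/m²

Each of the 6 gaps contributes resistance (2/ε − 1) = 2/0.14 − 1 = 13.29; total = 79.71.
q = σ(T₁⁴ − T₂⁴) / 79.71 = 5.67×10⁻⁸ × 5.88×10^11 / 79.71 = 418 W/m².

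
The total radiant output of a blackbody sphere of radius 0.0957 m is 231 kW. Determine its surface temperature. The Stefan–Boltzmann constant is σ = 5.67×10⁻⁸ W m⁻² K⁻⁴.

A = 4πr² = 4π × (0.0957)² = 0.115 m².
From P = σAT⁴, T = (P / σA)^(1/4) = (2.31×10^5 / (5.67×10⁻⁸ × 0.115))^(1/4).
T = (3.54×10^13)^(1/4) = 2440 K.

T ≈ 2440 K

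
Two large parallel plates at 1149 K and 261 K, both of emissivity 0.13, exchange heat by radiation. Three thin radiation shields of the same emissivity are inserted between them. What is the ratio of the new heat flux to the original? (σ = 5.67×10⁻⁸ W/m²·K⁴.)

With N identical shields there are N+1 = 4 gaps in series, each with the same radiative resistance, so the flux falls to 1/(N+1) of its unshielded value.

ratio ≈ 0.250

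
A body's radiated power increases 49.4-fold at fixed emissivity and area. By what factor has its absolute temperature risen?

factor ≈ 2.65

P ∝ T⁴ ⇒ T ∝ P^(1/4), so T scales by (49.4)^(1/4) = 2.65.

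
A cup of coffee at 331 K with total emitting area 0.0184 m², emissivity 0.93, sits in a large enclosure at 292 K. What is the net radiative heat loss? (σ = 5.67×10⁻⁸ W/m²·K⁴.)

Q = εσA(T⁴ − T_s⁴). T⁴ − T_s⁴ = (331)⁴ − (292)⁴ = 1.20×10^10 − 7.27×10^9 = 4.73×10^9 K⁴.
Q = 0.93 × 5.67×10⁻⁸ × 0.0184 × 4.73×10^9 = 4.59 W.

Q ≈ 4.59 W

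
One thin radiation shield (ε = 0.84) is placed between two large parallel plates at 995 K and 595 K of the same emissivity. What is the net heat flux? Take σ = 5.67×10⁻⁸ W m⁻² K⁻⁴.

Each of the 2 gaps contributes resistance (2/ε − 1) = 2/0.84 − 1 = 1.381; total = 2.762.
q = σ(T₁⁴ − T₂⁴) / 2.762 = 5.67×10⁻⁸ × 8.55×10^11 / 2.762 = 17500 W/m².

q ≈ 17500 W/m²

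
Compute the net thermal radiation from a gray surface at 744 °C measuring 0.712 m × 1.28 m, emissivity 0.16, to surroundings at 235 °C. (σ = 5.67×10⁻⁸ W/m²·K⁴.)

A = 0.712 × 1.28 = 0.911 m².
Convert: 744 °C = 1017 K; 235 °C = 508 K.
Q = εσA(T⁴ − T_s⁴). T⁴ − T_s⁴ = (1017)⁴ − (508)⁴ = 1.07×10^12 − 6.66×10^10 = 1.00×10^12 K⁴.
Q = 0.16 × 5.67×10⁻⁸ × 0.911 × 1.00×10^12 = 8290 W.

Q ≈ 8290 W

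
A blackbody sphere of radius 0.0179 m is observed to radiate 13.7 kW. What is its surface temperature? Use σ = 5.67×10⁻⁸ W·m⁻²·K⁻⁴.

T ≈ 2780 K

A = 4πr² = 4π × (0.0179)² = 4.03×10^-3 m².
From P = σAT⁴, T = (P / σA)^(1/4) = (13700 / (5.67×10⁻⁸ × 4.03×10^-3))^(1/4).
T = (6.00×10^13)^(1/4) = 2780 K.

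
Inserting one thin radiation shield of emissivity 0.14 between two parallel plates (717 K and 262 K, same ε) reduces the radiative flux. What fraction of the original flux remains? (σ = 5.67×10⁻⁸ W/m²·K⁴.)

With N identical shields there are N+1 = 2 gaps in series, each with the same radiative resistance, so the flux falls to 1/(N+1) of its unshielded value.

ratio ≈ 0.500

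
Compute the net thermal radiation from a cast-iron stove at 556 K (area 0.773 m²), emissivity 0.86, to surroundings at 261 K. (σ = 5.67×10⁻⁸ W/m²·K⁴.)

Q ≈ 3430 W

Q = εσA(T⁴ − T_s⁴). T⁴ − T_s⁴ = (556)⁴ − (261)⁴ = 9.56×10^10 − 4.64×10^9 = 9.09×10^10 K⁴.
Q = 0.86 × 5.67×10⁻⁸ × 0.773 × 9.09×10^10 = 3430 W.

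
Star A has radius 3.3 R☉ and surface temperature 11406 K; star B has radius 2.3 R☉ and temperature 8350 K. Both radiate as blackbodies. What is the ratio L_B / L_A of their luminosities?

L = 4πR²σT⁴ ∝ R²T⁴, so L_B/L_A = (2.3/3.3)² × (8350/11406)⁴ = 0.486 × 0.287 = 0.140.

L_B/L_A ≈ 0.140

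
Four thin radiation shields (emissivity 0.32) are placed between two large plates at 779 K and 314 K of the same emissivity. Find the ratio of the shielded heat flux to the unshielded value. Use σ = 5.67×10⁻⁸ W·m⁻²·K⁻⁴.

ratio ≈ 0.200

With N identical shields there are N+1 = 5 gaps in series, each with the same radiative resistance, so the flux falls to 1/(N+1) of its unshielded value.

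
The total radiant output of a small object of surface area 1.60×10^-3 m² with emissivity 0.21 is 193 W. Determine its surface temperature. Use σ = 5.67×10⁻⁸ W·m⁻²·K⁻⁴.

From P = εσAT⁴, T = (P / εσA)^(1/4) = (193 / (0.21 × 5.67×10⁻⁸ × 1.60×10^-3))^(1/4).
T = (1.01×10^13)^(1/4) = 1780 K.

T ≈ 1780 K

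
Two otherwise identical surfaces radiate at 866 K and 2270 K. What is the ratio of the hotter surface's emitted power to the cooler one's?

P ∝ T⁴, so the ratio is (2270/866)⁴ = (2.621)⁴ = 47.2.

ratio ≈ 47.2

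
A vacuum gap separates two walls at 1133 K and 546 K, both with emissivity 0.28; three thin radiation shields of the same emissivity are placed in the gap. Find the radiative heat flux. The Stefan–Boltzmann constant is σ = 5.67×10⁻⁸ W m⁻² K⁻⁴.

Each of the 4 gaps contributes resistance (2/ε − 1) = 2/0.28 − 1 = 6.143; total = 24.57.
q = σ(T₁⁴ − T₂⁴) / 24.57 = 5.67×10⁻⁸ × 1.56×10^12 / 24.57 = 3600 W/m².

q ≈ 3600 W/m²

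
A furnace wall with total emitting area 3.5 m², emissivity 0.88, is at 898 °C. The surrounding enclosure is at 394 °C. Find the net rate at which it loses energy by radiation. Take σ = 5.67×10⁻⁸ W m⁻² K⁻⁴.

Convert: 898 °C = 1171 K; 394 °C = 667 K.
Q = εσA(T⁴ − T_s⁴). T⁴ − T_s⁴ = (1171)⁴ − (667)⁴ = 1.88×10^12 − 1.98×10^11 = 1.68×10^12 K⁴.
Q = 0.88 × 5.67×10⁻⁸ × 3.50 × 1.68×10^12 = 2.94×10^5 W.

Q ≈ 2.94×10^5 W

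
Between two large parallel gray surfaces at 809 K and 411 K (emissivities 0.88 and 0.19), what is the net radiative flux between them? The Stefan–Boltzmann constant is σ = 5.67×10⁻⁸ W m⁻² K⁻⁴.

For two large parallel gray plates, q = σ(T₁⁴ − T₂⁴) / (1/ε₁ + 1/ε₂ − 1).
1/ε₁ + 1/ε₂ − 1 = 1/0.88 + 1/0.19 − 1 = 5.400.
T₁⁴ − T₂⁴ = 4.28×10^11 − 2.85×10^10 = 4.00×10^11 K⁴.
q = 5.67×10⁻⁸ × 4.00×10^11 / 5.400 = 4200 W/m².

q ≈ 4200 W/m²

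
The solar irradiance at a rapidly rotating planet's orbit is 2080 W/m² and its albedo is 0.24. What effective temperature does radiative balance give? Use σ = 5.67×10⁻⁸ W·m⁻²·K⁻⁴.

Power absorbed = (1−a)S·πR²; power emitted = 4πR²σT⁴. Equating and cancelling πR²:
T = ((1−a)S / 4σ)^(1/4) = (1580 / (4 × 5.67×10⁻⁸))^(1/4) = (6.97×10^9)^(1/4).
T = 289 K.

T ≈ 289 K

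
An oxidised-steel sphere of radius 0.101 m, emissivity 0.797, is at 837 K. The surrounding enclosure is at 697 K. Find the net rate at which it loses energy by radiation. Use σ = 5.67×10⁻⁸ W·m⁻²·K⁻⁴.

A = 4πr² = 4π × (0.101)² = 0.128 m².
Q = εσA(T⁴ − T_s⁴). T⁴ − T_s⁴ = (837)⁴ − (697)⁴ = 4.91×10^11 − 2.36×10^11 = 2.55×10^11 K⁴.
Q = 0.797 × 5.67×10⁻⁸ × 0.128 × 2.55×10^11 = 1480 W.

Q ≈ 1480 W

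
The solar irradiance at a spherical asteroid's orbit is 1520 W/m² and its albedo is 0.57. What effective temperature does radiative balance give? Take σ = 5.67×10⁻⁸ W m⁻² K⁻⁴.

T ≈ 232 K

Power absorbed = (1−a)S·πR²; power emitted = 4πR²σT⁴. Equating and cancelling πR²:
T = ((1−a)S / 4σ)^(1/4) = (654 / (4 × 5.67×10⁻⁸))^(1/4) = (2.88×10^9)^(1/4).
T = 232 K.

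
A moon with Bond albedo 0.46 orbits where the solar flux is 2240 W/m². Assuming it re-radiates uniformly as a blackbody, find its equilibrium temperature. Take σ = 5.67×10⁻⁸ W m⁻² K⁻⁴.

T ≈ 270 K

Power absorbed = (1−a)S·πR²; power emitted = 4πR²σT⁴. Equating and cancelling πR²:
T = ((1−a)S / 4σ)^(1/4) = (1210 / (4 × 5.67×10⁻⁸))^(1/4) = (5.33×10^9)^(1/4).
T = 270 K.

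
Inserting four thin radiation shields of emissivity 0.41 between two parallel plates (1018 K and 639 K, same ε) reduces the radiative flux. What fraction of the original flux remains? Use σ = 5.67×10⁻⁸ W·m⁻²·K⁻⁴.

ratio ≈ 0.200

With N identical shields there are N+1 = 5 gaps in series, each with the same radiative resistance, so the flux falls to 1/(N+1) of its unshielded value.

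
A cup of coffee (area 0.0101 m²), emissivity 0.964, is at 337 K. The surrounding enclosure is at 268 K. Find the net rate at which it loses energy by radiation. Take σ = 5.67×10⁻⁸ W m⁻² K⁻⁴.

Q = εσA(T⁴ − T_s⁴). T⁴ − T_s⁴ = (337)⁴ − (268)⁴ = 1.29×10^10 − 5.16×10^9 = 7.74×10^9 K⁴.
Q = 0.964 × 5.67×10⁻⁸ × 0.0101 × 7.74×10^9 = 4.27 W.

Q ≈ 4.27 W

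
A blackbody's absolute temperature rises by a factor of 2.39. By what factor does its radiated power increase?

factor ≈ 32.6

P ∝ T⁴, so the power scales as (2.39)⁴ = 32.6.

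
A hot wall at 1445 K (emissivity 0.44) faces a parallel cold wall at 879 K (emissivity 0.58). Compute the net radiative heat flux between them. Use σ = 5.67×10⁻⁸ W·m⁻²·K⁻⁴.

For two large parallel gray plates, q = σ(T₁⁴ − T₂⁴) / (1/ε₁ + 1/ε₂ − 1).
1/ε₁ + 1/ε₂ − 1 = 1/0.44 + 1/0.58 − 1 = 2.997.
T₁⁴ − T₂⁴ = 4.36×10^12 − 5.97×10^11 = 3.76×10^12 K⁴.
q = 5.67×10⁻⁸ × 3.76×10^12 / 2.997 = 71200 W/m².

q ≈ 71200 W/m²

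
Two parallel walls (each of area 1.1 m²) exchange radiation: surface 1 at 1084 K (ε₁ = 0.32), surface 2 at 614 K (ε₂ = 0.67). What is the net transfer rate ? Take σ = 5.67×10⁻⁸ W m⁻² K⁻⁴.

Q ≈ 21400 W

For two large parallel gray plates, q = σ(T₁⁴ − T₂⁴) / (1/ε₁ + 1/ε₂ − 1).
1/ε₁ + 1/ε₂ − 1 = 1/0.32 + 1/0.67 − 1 = 3.618.
T₁⁴ − T₂⁴ = 1.38×10^12 − 1.42×10^11 = 1.24×10^12 K⁴.
q = 5.67×10⁻⁸ × 1.24×10^12 / 3.618 = 19400 W/m².
Q = q·A = 19400 × 1.1 = 21400 W.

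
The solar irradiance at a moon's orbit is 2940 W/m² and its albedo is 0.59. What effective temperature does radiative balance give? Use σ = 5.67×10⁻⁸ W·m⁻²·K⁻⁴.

T ≈ 270 K

Power absorbed = (1−a)S·πR²; power emitted = 4πR²σT⁴. Equating and cancelling πR²:
T = ((1−a)S / 4σ)^(1/4) = (1210 / (4 × 5.67×10⁻⁸))^(1/4) = (5.31×10^9)^(1/4).
T = 270 K.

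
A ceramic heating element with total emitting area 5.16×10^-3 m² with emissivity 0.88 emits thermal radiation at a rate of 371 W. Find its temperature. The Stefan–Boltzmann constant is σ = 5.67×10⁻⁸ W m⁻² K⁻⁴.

T ≈ 1100 K

From P = εσAT⁴, T = (P / εσA)^(1/4) = (371 / (0.88 × 5.67×10⁻⁸ × 5.16×10^-3))^(1/4).
T = (1.44×10^12)^(1/4) = 1100 K.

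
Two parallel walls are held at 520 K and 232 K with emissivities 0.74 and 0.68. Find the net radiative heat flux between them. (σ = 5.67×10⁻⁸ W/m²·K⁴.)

q ≈ 2190 W/m²

For two large parallel gray plates, q = σ(T₁⁴ − T₂⁴) / (1/ε₁ + 1/ε₂ − 1).
1/ε₁ + 1/ε₂ − 1 = 1/0.74 + 1/0.68 − 1 = 1.822.
T₁⁴ − T₂⁴ = 7.31×10^10 − 2.90×10^9 = 7.02×10^10 K⁴.
q = 5.67×10⁻⁸ × 7.02×10^10 / 1.822 = 2190 W/m².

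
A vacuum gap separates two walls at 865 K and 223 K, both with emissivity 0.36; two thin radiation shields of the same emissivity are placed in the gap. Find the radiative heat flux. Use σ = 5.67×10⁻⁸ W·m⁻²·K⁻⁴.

Each of the 3 gaps contributes resistance (2/ε − 1) = 2/0.36 − 1 = 4.556; total = 13.67.
q = σ(T₁⁴ − T₂⁴) / 13.67 = 5.67×10⁻⁸ × 5.57×10^11 / 13.67 = 2310 W/m².

q ≈ 2310 W/m²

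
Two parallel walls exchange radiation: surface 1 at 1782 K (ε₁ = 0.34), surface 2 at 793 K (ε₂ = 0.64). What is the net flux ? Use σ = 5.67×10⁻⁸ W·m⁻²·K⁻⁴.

For two large parallel gray plates, q = σ(T₁⁴ − T₂⁴) / (1/ε₁ + 1/ε₂ − 1).
1/ε₁ + 1/ε₂ − 1 = 1/0.34 + 1/0.64 − 1 = 3.504.
T₁⁴ − T₂⁴ = 1.01×10^13 − 3.95×10^11 = 9.69×10^12 K⁴.
q = 5.67×10⁻⁸ × 9.69×10^12 / 3.504 = 1.57×10^5 W/m².

q ≈ 1.57×10^5 W/m²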